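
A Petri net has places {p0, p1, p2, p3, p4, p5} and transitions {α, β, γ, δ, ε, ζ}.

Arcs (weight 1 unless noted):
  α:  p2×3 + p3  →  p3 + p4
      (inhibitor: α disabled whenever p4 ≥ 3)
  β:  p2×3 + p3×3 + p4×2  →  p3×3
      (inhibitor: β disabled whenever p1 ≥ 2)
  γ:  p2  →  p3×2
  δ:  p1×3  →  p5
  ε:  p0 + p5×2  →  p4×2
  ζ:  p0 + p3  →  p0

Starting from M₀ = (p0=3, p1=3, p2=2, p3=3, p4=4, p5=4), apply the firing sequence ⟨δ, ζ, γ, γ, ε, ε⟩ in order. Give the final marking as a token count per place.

(p0=1, p1=0, p2=0, p3=6, p4=8, p5=1)

step 1: fire δ:  (p0=3, p1=3, p2=2, p3=3, p4=4, p5=4) → (p0=3, p1=0, p2=2, p3=3, p4=4, p5=5)
step 2: fire ζ:  (p0=3, p1=0, p2=2, p3=3, p4=4, p5=5) → (p0=3, p1=0, p2=2, p3=2, p4=4, p5=5)
step 3: fire γ:  (p0=3, p1=0, p2=2, p3=2, p4=4, p5=5) → (p0=3, p1=0, p2=1, p3=4, p4=4, p5=5)
step 4: fire γ:  (p0=3, p1=0, p2=1, p3=4, p4=4, p5=5) → (p0=3, p1=0, p2=0, p3=6, p4=4, p5=5)
step 5: fire ε:  (p0=3, p1=0, p2=0, p3=6, p4=4, p5=5) → (p0=2, p1=0, p2=0, p3=6, p4=6, p5=3)
step 6: fire ε:  (p0=2, p1=0, p2=0, p3=6, p4=6, p5=3) → (p0=1, p1=0, p2=0, p3=6, p4=8, p5=1)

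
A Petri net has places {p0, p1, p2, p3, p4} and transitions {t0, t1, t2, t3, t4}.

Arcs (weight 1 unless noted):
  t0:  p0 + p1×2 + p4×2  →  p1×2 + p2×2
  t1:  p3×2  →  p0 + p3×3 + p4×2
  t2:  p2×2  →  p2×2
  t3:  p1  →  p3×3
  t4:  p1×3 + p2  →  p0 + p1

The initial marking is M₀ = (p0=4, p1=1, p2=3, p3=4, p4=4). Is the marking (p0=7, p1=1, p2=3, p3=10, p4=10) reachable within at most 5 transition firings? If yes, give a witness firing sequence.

NO — not reachable within 5 firings

depth 0: 1 marking
depth 1: 3 markings reached so far
depth 2: 5 markings reached so far
depth 3: 7 markings reached so far
depth 4: 9 markings reached so far
depth 5: 11 markings reached so far
target is not among the 11 markings reachable within 5 steps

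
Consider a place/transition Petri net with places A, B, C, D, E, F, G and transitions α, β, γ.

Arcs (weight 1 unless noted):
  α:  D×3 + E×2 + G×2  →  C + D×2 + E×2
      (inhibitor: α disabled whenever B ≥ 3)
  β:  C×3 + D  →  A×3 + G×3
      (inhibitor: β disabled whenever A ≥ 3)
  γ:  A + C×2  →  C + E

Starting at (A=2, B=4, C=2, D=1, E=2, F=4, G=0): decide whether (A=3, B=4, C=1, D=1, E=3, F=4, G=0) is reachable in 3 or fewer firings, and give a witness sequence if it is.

depth 0: 1 marking
depth 1: 2 markings reached so far
depth 2: 2 markings reached so far
(frontier empty at depth 2; search complete)
target is not among the 2 markings reachable within 3 steps

NO — not reachable within 3 firings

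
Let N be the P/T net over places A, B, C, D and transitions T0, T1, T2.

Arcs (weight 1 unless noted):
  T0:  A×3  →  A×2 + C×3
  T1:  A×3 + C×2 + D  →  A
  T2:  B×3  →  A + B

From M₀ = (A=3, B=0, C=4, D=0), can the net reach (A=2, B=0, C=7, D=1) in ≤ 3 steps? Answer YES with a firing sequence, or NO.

NO — not reachable within 3 firings

depth 0: 1 marking
depth 1: 2 markings reached so far
depth 2: 2 markings reached so far
(frontier empty at depth 2; search complete)
target is not among the 2 markings reachable within 3 steps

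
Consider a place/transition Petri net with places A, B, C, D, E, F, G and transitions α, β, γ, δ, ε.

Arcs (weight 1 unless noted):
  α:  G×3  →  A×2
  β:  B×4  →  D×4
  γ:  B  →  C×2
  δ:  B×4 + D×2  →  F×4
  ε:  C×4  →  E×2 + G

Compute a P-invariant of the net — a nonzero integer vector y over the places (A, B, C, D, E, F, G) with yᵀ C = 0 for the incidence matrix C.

y = (A:0, B:2, C:1, D:2, E:2, F:3, G:0)

Incidence matrix C (rows=places, cols=transitions):
        α    β    γ    δ    ε
    A   2    0    0    0    0
    B   0   -4   -1   -4    0
    C   0    0    2    0   -4
    D   0    4    0   -2    0
    E   0    0    0    0    2
    F   0    0    0    4    0
    G  -3    0    0    0    1

Candidate y = [0, 2, 1, 2, 2, 3, 0]; check y·C column-wise:
  col α: 0·2 + 2·0 + 1·0 + 2·0 + 2·0 + 3·0 + 0·-3 = 0
  col β: 2·-4 + 1·0 + 2·4 + 2·0 + 3·0 = 0
  col γ: 2·-1 + 1·2 + 2·0 + 2·0 + 3·0 = 0
  col δ: 2·-4 + 1·0 + 2·-2 + 2·0 + 3·4 = 0
  col ε: 2·0 + 1·-4 + 2·0 + 2·2 + 3·0 + 0·1 = 0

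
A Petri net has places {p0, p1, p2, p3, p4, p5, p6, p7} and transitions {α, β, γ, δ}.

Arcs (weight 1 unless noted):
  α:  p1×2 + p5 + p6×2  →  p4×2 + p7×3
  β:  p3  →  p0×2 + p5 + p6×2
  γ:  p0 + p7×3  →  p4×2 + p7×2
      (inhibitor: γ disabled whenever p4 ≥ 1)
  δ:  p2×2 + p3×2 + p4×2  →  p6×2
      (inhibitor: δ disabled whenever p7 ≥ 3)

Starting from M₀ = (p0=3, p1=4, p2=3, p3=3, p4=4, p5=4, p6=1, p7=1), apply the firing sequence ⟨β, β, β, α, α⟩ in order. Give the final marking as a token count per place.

(p0=9, p1=0, p2=3, p3=0, p4=8, p5=5, p6=3, p7=7)

step 1: fire β:  (p0=3, p1=4, p2=3, p3=3, p4=4, p5=4, p6=1, p7=1) → (p0=5, p1=4, p2=3, p3=2, p4=4, p5=5, p6=3, p7=1)
step 2: fire β:  (p0=5, p1=4, p2=3, p3=2, p4=4, p5=5, p6=3, p7=1) → (p0=7, p1=4, p2=3, p3=1, p4=4, p5=6, p6=5, p7=1)
step 3: fire β:  (p0=7, p1=4, p2=3, p3=1, p4=4, p5=6, p6=5, p7=1) → (p0=9, p1=4, p2=3, p3=0, p4=4, p5=7, p6=7, p7=1)
step 4: fire α:  (p0=9, p1=4, p2=3, p3=0, p4=4, p5=7, p6=7, p7=1) → (p0=9, p1=2, p2=3, p3=0, p4=6, p5=6, p6=5, p7=4)
step 5: fire α:  (p0=9, p1=2, p2=3, p3=0, p4=6, p5=6, p6=5, p7=4) → (p0=9, p1=0, p2=3, p3=0, p4=8, p5=5, p6=3, p7=7)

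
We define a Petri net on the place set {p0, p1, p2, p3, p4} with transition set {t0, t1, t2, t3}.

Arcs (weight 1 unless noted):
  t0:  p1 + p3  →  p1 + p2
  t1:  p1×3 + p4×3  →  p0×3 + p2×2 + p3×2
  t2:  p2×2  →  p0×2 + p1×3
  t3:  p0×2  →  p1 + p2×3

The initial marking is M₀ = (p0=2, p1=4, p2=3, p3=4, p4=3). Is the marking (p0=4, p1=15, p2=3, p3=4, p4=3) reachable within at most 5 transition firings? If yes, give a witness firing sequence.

YES — reachable via ⟨t2, t3, t2, t2, t3⟩ (5 firings)

step 1: fire t2:  (p0=2, p1=4, p2=3, p3=4, p4=3) → (p0=4, p1=7, p2=1, p3=4, p4=3)
step 2: fire t3:  (p0=4, p1=7, p2=1, p3=4, p4=3) → (p0=2, p1=8, p2=4, p3=4, p4=3)
step 3: fire t2:  (p0=2, p1=8, p2=4, p3=4, p4=3) → (p0=4, p1=11, p2=2, p3=4, p4=3)
step 4: fire t2:  (p0=4, p1=11, p2=2, p3=4, p4=3) → (p0=6, p1=14, p2=0, p3=4, p4=3)
step 5: fire t3:  (p0=6, p1=14, p2=0, p3=4, p4=3) → (p0=4, p1=15, p2=3, p3=4, p4=3)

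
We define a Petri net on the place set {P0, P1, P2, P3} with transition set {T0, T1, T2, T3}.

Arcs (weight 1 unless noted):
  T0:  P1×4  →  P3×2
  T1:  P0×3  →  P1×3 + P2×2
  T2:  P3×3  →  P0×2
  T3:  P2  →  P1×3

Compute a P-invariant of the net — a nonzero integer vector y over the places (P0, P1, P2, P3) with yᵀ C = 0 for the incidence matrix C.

y = (P0:3, P1:1, P2:3, P3:2)

Incidence matrix C (rows=places, cols=transitions):
       T0   T1   T2   T3
   P0   0   -3    2    0
   P1  -4    3    0    3
   P2   0    2    0   -1
   P3   2    0   -3    0

Candidate y = [3, 1, 3, 2]; check y·C column-wise:
  col T0: 3·0 + 1·-4 + 3·0 + 2·2 = 0
  col T1: 3·-3 + 1·3 + 3·2 + 2·0 = 0
  col T2: 3·2 + 1·0 + 3·0 + 2·-3 = 0
  col T3: 3·0 + 1·3 + 3·-1 + 2·0 = 0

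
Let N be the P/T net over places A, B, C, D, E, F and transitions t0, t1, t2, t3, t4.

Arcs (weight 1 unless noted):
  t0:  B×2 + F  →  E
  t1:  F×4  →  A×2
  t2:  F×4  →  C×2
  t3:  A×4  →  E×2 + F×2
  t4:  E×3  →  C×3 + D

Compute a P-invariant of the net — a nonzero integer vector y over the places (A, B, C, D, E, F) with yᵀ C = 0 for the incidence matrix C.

y = (A:2, B:1, C:2, D:3, E:3, F:1)

Incidence matrix C (rows=places, cols=transitions):
       t0   t1   t2   t3   t4
    A   0    2    0   -4    0
    B  -2    0    0    0    0
    C   0    0    2    0    3
    D   0    0    0    0    1
    E   1    0    0    2   -3
    F  -1   -4   -4    2    0

Candidate y = [2, 1, 2, 3, 3, 1]; check y·C column-wise:
  col t0: 2·0 + 1·-2 + 2·0 + 3·0 + 3·1 + 1·-1 = 0
  col t1: 2·2 + 1·0 + 2·0 + 3·0 + 3·0 + 1·-4 = 0
  col t2: 2·0 + 1·0 + 2·2 + 3·0 + 3·0 + 1·-4 = 0
  col t3: 2·-4 + 1·0 + 2·0 + 3·0 + 3·2 + 1·2 = 0
  col t4: 2·0 + 1·0 + 2·3 + 3·1 + 3·-3 + 1·0 = 0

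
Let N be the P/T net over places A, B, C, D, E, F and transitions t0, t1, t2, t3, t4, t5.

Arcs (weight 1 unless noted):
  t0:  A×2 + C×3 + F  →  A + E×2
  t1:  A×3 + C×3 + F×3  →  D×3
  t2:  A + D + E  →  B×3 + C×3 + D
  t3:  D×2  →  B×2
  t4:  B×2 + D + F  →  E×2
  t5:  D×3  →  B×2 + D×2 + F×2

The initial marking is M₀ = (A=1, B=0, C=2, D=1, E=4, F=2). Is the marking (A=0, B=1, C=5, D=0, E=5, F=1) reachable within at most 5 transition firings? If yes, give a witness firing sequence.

step 1: fire t2:  (A=1, B=0, C=2, D=1, E=4, F=2) → (A=0, B=3, C=5, D=1, E=3, F=2)
step 2: fire t4:  (A=0, B=3, C=5, D=1, E=3, F=2) → (A=0, B=1, C=5, D=0, E=5, F=1)

YES — reachable via ⟨t2, t4⟩ (2 firings)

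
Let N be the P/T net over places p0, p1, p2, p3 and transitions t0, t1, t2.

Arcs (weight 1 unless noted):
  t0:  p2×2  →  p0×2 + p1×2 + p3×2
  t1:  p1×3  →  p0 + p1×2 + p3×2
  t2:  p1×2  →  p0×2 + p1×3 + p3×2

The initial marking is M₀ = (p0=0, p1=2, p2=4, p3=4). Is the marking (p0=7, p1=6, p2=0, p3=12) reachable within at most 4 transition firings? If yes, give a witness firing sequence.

step 1: fire t0:  (p0=0, p1=2, p2=4, p3=4) → (p0=2, p1=4, p2=2, p3=6)
step 2: fire t0:  (p0=2, p1=4, p2=2, p3=6) → (p0=4, p1=6, p2=0, p3=8)
step 3: fire t1:  (p0=4, p1=6, p2=0, p3=8) → (p0=5, p1=5, p2=0, p3=10)
step 4: fire t2:  (p0=5, p1=5, p2=0, p3=10) → (p0=7, p1=6, p2=0, p3=12)

YES — reachable via ⟨t0, t0, t1, t2⟩ (4 firings)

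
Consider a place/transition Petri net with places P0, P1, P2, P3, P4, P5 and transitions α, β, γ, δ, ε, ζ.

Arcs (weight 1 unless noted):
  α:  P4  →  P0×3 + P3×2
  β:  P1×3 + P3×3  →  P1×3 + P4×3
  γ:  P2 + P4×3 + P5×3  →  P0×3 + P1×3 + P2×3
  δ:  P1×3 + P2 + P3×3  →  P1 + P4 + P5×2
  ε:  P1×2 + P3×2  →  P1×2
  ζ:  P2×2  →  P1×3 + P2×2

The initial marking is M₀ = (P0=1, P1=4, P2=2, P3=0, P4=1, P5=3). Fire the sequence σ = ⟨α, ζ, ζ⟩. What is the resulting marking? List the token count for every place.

(P0=4, P1=10, P2=2, P3=2, P4=0, P5=3)

step 1: fire α:  (P0=1, P1=4, P2=2, P3=0, P4=1, P5=3) → (P0=4, P1=4, P2=2, P3=2, P4=0, P5=3)
step 2: fire ζ:  (P0=4, P1=4, P2=2, P3=2, P4=0, P5=3) → (P0=4, P1=7, P2=2, P3=2, P4=0, P5=3)
step 3: fire ζ:  (P0=4, P1=7, P2=2, P3=2, P4=0, P5=3) → (P0=4, P1=10, P2=2, P3=2, P4=0, P5=3)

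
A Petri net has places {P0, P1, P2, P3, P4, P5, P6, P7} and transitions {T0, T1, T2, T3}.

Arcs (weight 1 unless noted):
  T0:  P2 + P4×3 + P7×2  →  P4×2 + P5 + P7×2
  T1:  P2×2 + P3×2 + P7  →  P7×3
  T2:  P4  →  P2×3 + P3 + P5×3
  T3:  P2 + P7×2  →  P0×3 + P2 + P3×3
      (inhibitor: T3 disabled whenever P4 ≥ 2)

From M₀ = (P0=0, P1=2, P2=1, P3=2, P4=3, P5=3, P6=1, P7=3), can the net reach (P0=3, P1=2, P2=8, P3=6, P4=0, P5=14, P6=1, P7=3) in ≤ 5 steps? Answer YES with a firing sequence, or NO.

depth 0: 1 marking
depth 1: 3 markings reached so far
depth 2: 6 markings reached so far
depth 3: 12 markings reached so far
depth 4: 19 markings reached so far
depth 5: 26 markings reached so far
target is not among the 26 markings reachable within 5 steps

NO — not reachable within 5 firings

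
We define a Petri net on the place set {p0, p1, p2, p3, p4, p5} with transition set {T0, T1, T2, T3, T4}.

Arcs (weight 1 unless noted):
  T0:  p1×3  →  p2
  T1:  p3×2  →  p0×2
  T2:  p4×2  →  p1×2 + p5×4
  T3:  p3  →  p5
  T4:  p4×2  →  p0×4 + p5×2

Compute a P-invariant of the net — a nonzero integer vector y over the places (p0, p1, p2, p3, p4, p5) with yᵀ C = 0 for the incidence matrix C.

Incidence matrix C (rows=places, cols=transitions):
       T0   T1   T2   T3   T4
   p0   0    2    0    0    4
   p1  -3    0    2    0    0
   p2   1    0    0    0    0
   p3   0   -2    0   -1    0
   p4   0    0   -2    0   -2
   p5   0    0    4    1    2

Candidate y = [1, 1, 3, 1, 3, 1]; check y·C column-wise:
  col T0: 1·0 + 1·-3 + 3·1 + 1·0 + 3·0 + 1·0 = 0
  col T1: 1·2 + 1·0 + 3·0 + 1·-2 + 3·0 + 1·0 = 0
  col T2: 1·0 + 1·2 + 3·0 + 1·0 + 3·-2 + 1·4 = 0
  col T3: 1·0 + 1·0 + 3·0 + 1·-1 + 3·0 + 1·1 = 0
  col T4: 1·4 + 1·0 + 3·0 + 1·0 + 3·-2 + 1·2 = 0

y = (p0:1, p1:1, p2:3, p3:1, p4:3, p5:1)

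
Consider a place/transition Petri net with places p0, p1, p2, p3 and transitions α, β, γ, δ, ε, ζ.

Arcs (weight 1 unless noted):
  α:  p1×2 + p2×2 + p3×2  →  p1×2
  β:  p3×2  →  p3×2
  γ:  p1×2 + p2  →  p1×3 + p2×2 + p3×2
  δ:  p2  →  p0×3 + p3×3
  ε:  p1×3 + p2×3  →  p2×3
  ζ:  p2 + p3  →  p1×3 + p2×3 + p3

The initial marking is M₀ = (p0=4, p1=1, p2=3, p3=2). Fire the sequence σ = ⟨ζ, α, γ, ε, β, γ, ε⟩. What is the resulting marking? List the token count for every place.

(p0=4, p1=0, p2=5, p3=4)

step 1: fire ζ:  (p0=4, p1=1, p2=3, p3=2) → (p0=4, p1=4, p2=5, p3=2)
step 2: fire α:  (p0=4, p1=4, p2=5, p3=2) → (p0=4, p1=4, p2=3, p3=0)
step 3: fire γ:  (p0=4, p1=4, p2=3, p3=0) → (p0=4, p1=5, p2=4, p3=2)
step 4: fire ε:  (p0=4, p1=5, p2=4, p3=2) → (p0=4, p1=2, p2=4, p3=2)
step 5: fire β:  (p0=4, p1=2, p2=4, p3=2) → (p0=4, p1=2, p2=4, p3=2)
step 6: fire γ:  (p0=4, p1=2, p2=4, p3=2) → (p0=4, p1=3, p2=5, p3=4)
step 7: fire ε:  (p0=4, p1=3, p2=5, p3=4) → (p0=4, p1=0, p2=5, p3=4)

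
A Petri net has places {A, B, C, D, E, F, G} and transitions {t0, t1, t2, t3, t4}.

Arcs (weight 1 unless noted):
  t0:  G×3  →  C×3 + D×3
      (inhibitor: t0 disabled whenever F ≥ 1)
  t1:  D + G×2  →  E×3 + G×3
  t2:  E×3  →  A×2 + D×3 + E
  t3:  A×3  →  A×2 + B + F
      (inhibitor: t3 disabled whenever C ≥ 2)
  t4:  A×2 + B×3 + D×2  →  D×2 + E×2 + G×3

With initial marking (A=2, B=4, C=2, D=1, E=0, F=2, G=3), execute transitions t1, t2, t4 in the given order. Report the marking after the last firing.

(A=2, B=1, C=2, D=3, E=3, F=2, G=7)

step 1: fire t1:  (A=2, B=4, C=2, D=1, E=0, F=2, G=3) → (A=2, B=4, C=2, D=0, E=3, F=2, G=4)
step 2: fire t2:  (A=2, B=4, C=2, D=0, E=3, F=2, G=4) → (A=4, B=4, C=2, D=3, E=1, F=2, G=4)
step 3: fire t4:  (A=4, B=4, C=2, D=3, E=1, F=2, G=4) → (A=2, B=1, C=2, D=3, E=3, F=2, G=7)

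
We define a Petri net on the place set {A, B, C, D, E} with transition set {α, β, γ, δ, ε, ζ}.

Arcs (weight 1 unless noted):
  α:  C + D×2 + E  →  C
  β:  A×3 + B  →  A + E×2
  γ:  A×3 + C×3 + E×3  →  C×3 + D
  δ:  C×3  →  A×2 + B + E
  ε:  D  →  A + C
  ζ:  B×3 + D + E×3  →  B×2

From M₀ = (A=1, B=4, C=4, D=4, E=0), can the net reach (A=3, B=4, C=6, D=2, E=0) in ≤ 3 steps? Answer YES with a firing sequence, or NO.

YES — reachable via ⟨ε, ε⟩ (2 firings)

step 1: fire ε:  (A=1, B=4, C=4, D=4, E=0) → (A=2, B=4, C=5, D=3, E=0)
step 2: fire ε:  (A=2, B=4, C=5, D=3, E=0) → (A=3, B=4, C=6, D=2, E=0)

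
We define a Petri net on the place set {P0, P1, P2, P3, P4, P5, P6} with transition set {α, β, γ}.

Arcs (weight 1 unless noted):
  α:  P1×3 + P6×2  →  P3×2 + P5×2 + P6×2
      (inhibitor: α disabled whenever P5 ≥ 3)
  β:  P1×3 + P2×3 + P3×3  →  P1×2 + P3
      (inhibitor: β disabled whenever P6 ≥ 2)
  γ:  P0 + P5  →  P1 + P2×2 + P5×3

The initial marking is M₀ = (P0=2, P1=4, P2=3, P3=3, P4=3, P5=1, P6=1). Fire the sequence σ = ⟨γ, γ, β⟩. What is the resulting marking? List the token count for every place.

step 1: fire γ:  (P0=2, P1=4, P2=3, P3=3, P4=3, P5=1, P6=1) → (P0=1, P1=5, P2=5, P3=3, P4=3, P5=3, P6=1)
step 2: fire γ:  (P0=1, P1=5, P2=5, P3=3, P4=3, P5=3, P6=1) → (P0=0, P1=6, P2=7, P3=3, P4=3, P5=5, P6=1)
step 3: fire β:  (P0=0, P1=6, P2=7, P3=3, P4=3, P5=5, P6=1) → (P0=0, P1=5, P2=4, P3=1, P4=3, P5=5, P6=1)

(P0=0, P1=5, P2=4, P3=1, P4=3, P5=5, P6=1)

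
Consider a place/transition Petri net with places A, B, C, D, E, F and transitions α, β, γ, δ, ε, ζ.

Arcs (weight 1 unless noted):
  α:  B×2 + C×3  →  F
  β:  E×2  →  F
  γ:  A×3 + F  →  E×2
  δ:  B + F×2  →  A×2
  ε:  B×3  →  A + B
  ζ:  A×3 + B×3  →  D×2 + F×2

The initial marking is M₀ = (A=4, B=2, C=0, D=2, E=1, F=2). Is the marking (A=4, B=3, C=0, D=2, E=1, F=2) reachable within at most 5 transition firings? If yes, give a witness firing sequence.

depth 0: 1 marking
depth 1: 3 markings reached so far
depth 2: 4 markings reached so far
depth 3: 5 markings reached so far
depth 4: 5 markings reached so far
(frontier empty at depth 4; search complete)
target is not among the 5 markings reachable within 5 steps

NO — not reachable within 5 firings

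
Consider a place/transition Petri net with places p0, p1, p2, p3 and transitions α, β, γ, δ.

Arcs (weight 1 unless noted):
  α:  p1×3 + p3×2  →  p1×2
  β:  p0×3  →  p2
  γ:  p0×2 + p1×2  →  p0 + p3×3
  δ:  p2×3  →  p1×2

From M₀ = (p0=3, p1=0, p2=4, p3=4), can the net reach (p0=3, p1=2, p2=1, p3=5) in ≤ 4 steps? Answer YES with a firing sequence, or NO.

depth 0: 1 marking
depth 1: 3 markings reached so far
depth 2: 5 markings reached so far
depth 3: 5 markings reached so far
(frontier empty at depth 3; search complete)
target is not among the 5 markings reachable within 4 steps

NO — not reachable within 4 firings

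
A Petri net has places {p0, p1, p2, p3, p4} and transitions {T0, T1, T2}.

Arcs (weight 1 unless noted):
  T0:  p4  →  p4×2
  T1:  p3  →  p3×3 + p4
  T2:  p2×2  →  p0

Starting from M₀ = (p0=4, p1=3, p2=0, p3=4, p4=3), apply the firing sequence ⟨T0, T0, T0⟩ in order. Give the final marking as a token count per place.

(p0=4, p1=3, p2=0, p3=4, p4=6)

step 1: fire T0:  (p0=4, p1=3, p2=0, p3=4, p4=3) → (p0=4, p1=3, p2=0, p3=4, p4=4)
step 2: fire T0:  (p0=4, p1=3, p2=0, p3=4, p4=4) → (p0=4, p1=3, p2=0, p3=4, p4=5)
step 3: fire T0:  (p0=4, p1=3, p2=0, p3=4, p4=5) → (p0=4, p1=3, p2=0, p3=4, p4=6)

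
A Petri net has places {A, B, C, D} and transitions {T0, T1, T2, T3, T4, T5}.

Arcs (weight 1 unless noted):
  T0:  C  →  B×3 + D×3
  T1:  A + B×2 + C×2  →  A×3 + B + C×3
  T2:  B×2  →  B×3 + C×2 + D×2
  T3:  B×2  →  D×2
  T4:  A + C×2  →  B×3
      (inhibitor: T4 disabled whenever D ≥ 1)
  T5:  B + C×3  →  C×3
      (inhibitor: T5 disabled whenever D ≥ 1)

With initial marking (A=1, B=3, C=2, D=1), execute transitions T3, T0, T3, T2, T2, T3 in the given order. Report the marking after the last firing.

step 1: fire T3:  (A=1, B=3, C=2, D=1) → (A=1, B=1, C=2, D=3)
step 2: fire T0:  (A=1, B=1, C=2, D=3) → (A=1, B=4, C=1, D=6)
step 3: fire T3:  (A=1, B=4, C=1, D=6) → (A=1, B=2, C=1, D=8)
step 4: fire T2:  (A=1, B=2, C=1, D=8) → (A=1, B=3, C=3, D=10)
step 5: fire T2:  (A=1, B=3, C=3, D=10) → (A=1, B=4, C=5, D=12)
step 6: fire T3:  (A=1, B=4, C=5, D=12) → (A=1, B=2, C=5, D=14)

(A=1, B=2, C=5, D=14)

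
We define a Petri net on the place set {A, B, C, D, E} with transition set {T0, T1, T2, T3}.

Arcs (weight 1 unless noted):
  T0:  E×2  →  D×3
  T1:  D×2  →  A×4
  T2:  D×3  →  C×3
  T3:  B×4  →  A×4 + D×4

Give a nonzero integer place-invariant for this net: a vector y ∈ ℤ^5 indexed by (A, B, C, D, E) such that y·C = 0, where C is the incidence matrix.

Incidence matrix C (rows=places, cols=transitions):
       T0   T1   T2   T3
    A   0    4    0    4
    B   0    0    0   -4
    C   0    0    3    0
    D   3   -2   -3    4
    E  -2    0    0    0

Candidate y = [1, 3, 2, 2, 3]; check y·C column-wise:
  col T0: 1·0 + 3·0 + 2·0 + 2·3 + 3·-2 = 0
  col T1: 1·4 + 3·0 + 2·0 + 2·-2 + 3·0 = 0
  col T2: 1·0 + 3·0 + 2·3 + 2·-3 + 3·0 = 0
  col T3: 1·4 + 3·-4 + 2·0 + 2·4 + 3·0 = 0

y = (A:1, B:3, C:2, D:2, E:3)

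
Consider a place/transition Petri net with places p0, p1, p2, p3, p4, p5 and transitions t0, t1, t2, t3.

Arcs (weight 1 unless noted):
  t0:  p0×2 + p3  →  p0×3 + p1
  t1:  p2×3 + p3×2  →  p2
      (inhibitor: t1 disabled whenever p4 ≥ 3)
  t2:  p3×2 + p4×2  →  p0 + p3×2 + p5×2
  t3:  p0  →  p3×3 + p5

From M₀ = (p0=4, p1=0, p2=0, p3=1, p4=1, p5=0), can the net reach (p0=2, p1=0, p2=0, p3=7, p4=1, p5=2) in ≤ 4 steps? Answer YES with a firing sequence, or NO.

YES — reachable via ⟨t3, t3⟩ (2 firings)

step 1: fire t3:  (p0=4, p1=0, p2=0, p3=1, p4=1, p5=0) → (p0=3, p1=0, p2=0, p3=4, p4=1, p5=1)
step 2: fire t3:  (p0=3, p1=0, p2=0, p3=4, p4=1, p5=1) → (p0=2, p1=0, p2=0, p3=7, p4=1, p5=2)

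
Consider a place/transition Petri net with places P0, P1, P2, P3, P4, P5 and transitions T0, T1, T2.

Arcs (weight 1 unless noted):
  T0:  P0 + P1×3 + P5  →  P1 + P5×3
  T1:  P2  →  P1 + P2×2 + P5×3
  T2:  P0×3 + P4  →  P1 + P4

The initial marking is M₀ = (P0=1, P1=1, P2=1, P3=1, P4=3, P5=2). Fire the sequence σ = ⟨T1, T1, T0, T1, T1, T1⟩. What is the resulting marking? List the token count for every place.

step 1: fire T1:  (P0=1, P1=1, P2=1, P3=1, P4=3, P5=2) → (P0=1, P1=2, P2=2, P3=1, P4=3, P5=5)
step 2: fire T1:  (P0=1, P1=2, P2=2, P3=1, P4=3, P5=5) → (P0=1, P1=3, P2=3, P3=1, P4=3, P5=8)
step 3: fire T0:  (P0=1, P1=3, P2=3, P3=1, P4=3, P5=8) → (P0=0, P1=1, P2=3, P3=1, P4=3, P5=10)
step 4: fire T1:  (P0=0, P1=1, P2=3, P3=1, P4=3, P5=10) → (P0=0, P1=2, P2=4, P3=1, P4=3, P5=13)
step 5: fire T1:  (P0=0, P1=2, P2=4, P3=1, P4=3, P5=13) → (P0=0, P1=3, P2=5, P3=1, P4=3, P5=16)
step 6: fire T1:  (P0=0, P1=3, P2=5, P3=1, P4=3, P5=16) → (P0=0, P1=4, P2=6, P3=1, P4=3, P5=19)

(P0=0, P1=4, P2=6, P3=1, P4=3, P5=19)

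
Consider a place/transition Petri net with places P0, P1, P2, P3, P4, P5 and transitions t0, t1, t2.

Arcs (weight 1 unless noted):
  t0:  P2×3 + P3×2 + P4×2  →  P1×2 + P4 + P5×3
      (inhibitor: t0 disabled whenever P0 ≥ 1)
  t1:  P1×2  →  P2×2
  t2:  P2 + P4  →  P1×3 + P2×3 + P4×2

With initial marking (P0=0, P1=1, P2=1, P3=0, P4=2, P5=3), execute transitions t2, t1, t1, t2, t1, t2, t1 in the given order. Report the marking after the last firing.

step 1: fire t2:  (P0=0, P1=1, P2=1, P3=0, P4=2, P5=3) → (P0=0, P1=4, P2=3, P3=0, P4=3, P5=3)
step 2: fire t1:  (P0=0, P1=4, P2=3, P3=0, P4=3, P5=3) → (P0=0, P1=2, P2=5, P3=0, P4=3, P5=3)
step 3: fire t1:  (P0=0, P1=2, P2=5, P3=0, P4=3, P5=3) → (P0=0, P1=0, P2=7, P3=0, P4=3, P5=3)
step 4: fire t2:  (P0=0, P1=0, P2=7, P3=0, P4=3, P5=3) → (P0=0, P1=3, P2=9, P3=0, P4=4, P5=3)
step 5: fire t1:  (P0=0, P1=3, P2=9, P3=0, P4=4, P5=3) → (P0=0, P1=1, P2=11, P3=0, P4=4, P5=3)
step 6: fire t2:  (P0=0, P1=1, P2=11, P3=0, P4=4, P5=3) → (P0=0, P1=4, P2=13, P3=0, P4=5, P5=3)
step 7: fire t1:  (P0=0, P1=4, P2=13, P3=0, P4=5, P5=3) → (P0=0, P1=2, P2=15, P3=0, P4=5, P5=3)

(P0=0, P1=2, P2=15, P3=0, P4=5, P5=3)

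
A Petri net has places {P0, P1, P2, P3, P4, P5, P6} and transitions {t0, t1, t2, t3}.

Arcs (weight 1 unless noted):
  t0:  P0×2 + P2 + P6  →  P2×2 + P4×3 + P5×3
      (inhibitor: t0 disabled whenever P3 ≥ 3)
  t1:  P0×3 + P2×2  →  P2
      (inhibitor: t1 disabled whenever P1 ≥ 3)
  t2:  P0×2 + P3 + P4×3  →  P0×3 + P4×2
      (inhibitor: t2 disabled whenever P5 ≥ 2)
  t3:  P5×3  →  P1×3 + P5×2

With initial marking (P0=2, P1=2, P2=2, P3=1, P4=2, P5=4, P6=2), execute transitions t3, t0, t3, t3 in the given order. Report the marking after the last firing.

step 1: fire t3:  (P0=2, P1=2, P2=2, P3=1, P4=2, P5=4, P6=2) → (P0=2, P1=5, P2=2, P3=1, P4=2, P5=3, P6=2)
step 2: fire t0:  (P0=2, P1=5, P2=2, P3=1, P4=2, P5=3, P6=2) → (P0=0, P1=5, P2=3, P3=1, P4=5, P5=6, P6=1)
step 3: fire t3:  (P0=0, P1=5, P2=3, P3=1, P4=5, P5=6, P6=1) → (P0=0, P1=8, P2=3, P3=1, P4=5, P5=5, P6=1)
step 4: fire t3:  (P0=0, P1=8, P2=3, P3=1, P4=5, P5=5, P6=1) → (P0=0, P1=11, P2=3, P3=1, P4=5, P5=4, P6=1)

(P0=0, P1=11, P2=3, P3=1, P4=5, P5=4, P6=1)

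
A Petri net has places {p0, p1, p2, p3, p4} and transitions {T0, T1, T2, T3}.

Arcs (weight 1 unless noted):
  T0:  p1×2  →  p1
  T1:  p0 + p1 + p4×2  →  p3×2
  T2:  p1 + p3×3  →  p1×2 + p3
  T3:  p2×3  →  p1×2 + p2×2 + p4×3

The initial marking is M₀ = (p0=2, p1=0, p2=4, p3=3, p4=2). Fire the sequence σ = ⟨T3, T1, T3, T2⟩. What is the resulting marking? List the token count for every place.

(p0=1, p1=4, p2=2, p3=3, p4=6)

step 1: fire T3:  (p0=2, p1=0, p2=4, p3=3, p4=2) → (p0=2, p1=2, p2=3, p3=3, p4=5)
step 2: fire T1:  (p0=2, p1=2, p2=3, p3=3, p4=5) → (p0=1, p1=1, p2=3, p3=5, p4=3)
step 3: fire T3:  (p0=1, p1=1, p2=3, p3=5, p4=3) → (p0=1, p1=3, p2=2, p3=5, p4=6)
step 4: fire T2:  (p0=1, p1=3, p2=2, p3=5, p4=6) → (p0=1, p1=4, p2=2, p3=3, p4=6)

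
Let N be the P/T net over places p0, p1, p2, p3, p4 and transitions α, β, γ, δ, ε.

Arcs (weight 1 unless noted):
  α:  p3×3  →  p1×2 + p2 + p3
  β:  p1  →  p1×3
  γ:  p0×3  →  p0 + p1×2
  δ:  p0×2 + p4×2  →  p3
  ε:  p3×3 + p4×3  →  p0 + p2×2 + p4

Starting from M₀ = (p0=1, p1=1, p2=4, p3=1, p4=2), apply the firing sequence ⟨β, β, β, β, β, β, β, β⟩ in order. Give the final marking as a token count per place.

step 1: fire β:  (p0=1, p1=1, p2=4, p3=1, p4=2) → (p0=1, p1=3, p2=4, p3=1, p4=2)
step 2: fire β:  (p0=1, p1=3, p2=4, p3=1, p4=2) → (p0=1, p1=5, p2=4, p3=1, p4=2)
step 3: fire β:  (p0=1, p1=5, p2=4, p3=1, p4=2) → (p0=1, p1=7, p2=4, p3=1, p4=2)
step 4: fire β:  (p0=1, p1=7, p2=4, p3=1, p4=2) → (p0=1, p1=9, p2=4, p3=1, p4=2)
step 5: fire β:  (p0=1, p1=9, p2=4, p3=1, p4=2) → (p0=1, p1=11, p2=4, p3=1, p4=2)
step 6: fire β:  (p0=1, p1=11, p2=4, p3=1, p4=2) → (p0=1, p1=13, p2=4, p3=1, p4=2)
step 7: fire β:  (p0=1, p1=13, p2=4, p3=1, p4=2) → (p0=1, p1=15, p2=4, p3=1, p4=2)
step 8: fire β:  (p0=1, p1=15, p2=4, p3=1, p4=2) → (p0=1, p1=17, p2=4, p3=1, p4=2)

(p0=1, p1=17, p2=4, p3=1, p4=2)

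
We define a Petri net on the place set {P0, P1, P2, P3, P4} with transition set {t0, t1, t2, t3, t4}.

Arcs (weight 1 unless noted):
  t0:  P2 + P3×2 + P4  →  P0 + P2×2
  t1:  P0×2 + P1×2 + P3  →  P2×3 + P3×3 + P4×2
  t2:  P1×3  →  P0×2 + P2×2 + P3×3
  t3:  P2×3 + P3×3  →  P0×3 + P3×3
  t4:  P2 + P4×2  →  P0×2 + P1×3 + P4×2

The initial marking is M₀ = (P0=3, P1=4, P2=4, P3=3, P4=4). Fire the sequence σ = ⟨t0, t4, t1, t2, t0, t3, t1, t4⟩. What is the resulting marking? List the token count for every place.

(P0=10, P1=3, P2=9, P3=6, P4=6)

step 1: fire t0:  (P0=3, P1=4, P2=4, P3=3, P4=4) → (P0=4, P1=4, P2=5, P3=1, P4=3)
step 2: fire t4:  (P0=4, P1=4, P2=5, P3=1, P4=3) → (P0=6, P1=7, P2=4, P3=1, P4=3)
step 3: fire t1:  (P0=6, P1=7, P2=4, P3=1, P4=3) → (P0=4, P1=5, P2=7, P3=3, P4=5)
step 4: fire t2:  (P0=4, P1=5, P2=7, P3=3, P4=5) → (P0=6, P1=2, P2=9, P3=6, P4=5)
step 5: fire t0:  (P0=6, P1=2, P2=9, P3=6, P4=5) → (P0=7, P1=2, P2=10, P3=4, P4=4)
step 6: fire t3:  (P0=7, P1=2, P2=10, P3=4, P4=4) → (P0=10, P1=2, P2=7, P3=4, P4=4)
step 7: fire t1:  (P0=10, P1=2, P2=7, P3=4, P4=4) → (P0=8, P1=0, P2=10, P3=6, P4=6)
step 8: fire t4:  (P0=8, P1=0, P2=10, P3=6, P4=6) → (P0=10, P1=3, P2=9, P3=6, P4=6)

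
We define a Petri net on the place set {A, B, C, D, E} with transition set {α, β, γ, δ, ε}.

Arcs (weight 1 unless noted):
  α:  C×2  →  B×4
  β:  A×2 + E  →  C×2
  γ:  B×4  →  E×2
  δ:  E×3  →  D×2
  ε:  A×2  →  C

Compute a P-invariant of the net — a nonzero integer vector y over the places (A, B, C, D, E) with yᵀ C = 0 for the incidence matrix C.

Incidence matrix C (rows=places, cols=transitions):
        α    β    γ    δ    ε
    A   0   -2    0    0   -2
    B   4    0   -4    0    0
    C  -2    2    0    0    1
    D   0    0    0    2    0
    E   0   -1    2   -3    0

Candidate y = [1, 1, 2, 3, 2]; check y·C column-wise:
  col α: 1·0 + 1·4 + 2·-2 + 3·0 + 2·0 = 0
  col β: 1·-2 + 1·0 + 2·2 + 3·0 + 2·-1 = 0
  col γ: 1·0 + 1·-4 + 2·0 + 3·0 + 2·2 = 0
  col δ: 1·0 + 1·0 + 2·0 + 3·2 + 2·-3 = 0
  col ε: 1·-2 + 1·0 + 2·1 + 3·0 + 2·0 = 0

y = (A:1, B:1, C:2, D:3, E:2)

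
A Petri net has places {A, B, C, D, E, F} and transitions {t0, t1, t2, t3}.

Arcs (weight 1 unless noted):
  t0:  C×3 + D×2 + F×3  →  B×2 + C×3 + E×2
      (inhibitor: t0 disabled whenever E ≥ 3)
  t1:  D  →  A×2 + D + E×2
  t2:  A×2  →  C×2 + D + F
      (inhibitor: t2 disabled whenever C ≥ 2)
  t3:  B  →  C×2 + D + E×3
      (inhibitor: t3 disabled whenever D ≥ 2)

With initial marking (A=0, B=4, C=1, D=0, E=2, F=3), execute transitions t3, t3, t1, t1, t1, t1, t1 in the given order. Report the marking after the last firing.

(A=10, B=2, C=5, D=2, E=18, F=3)

step 1: fire t3:  (A=0, B=4, C=1, D=0, E=2, F=3) → (A=0, B=3, C=3, D=1, E=5, F=3)
step 2: fire t3:  (A=0, B=3, C=3, D=1, E=5, F=3) → (A=0, B=2, C=5, D=2, E=8, F=3)
step 3: fire t1:  (A=0, B=2, C=5, D=2, E=8, F=3) → (A=2, B=2, C=5, D=2, E=10, F=3)
step 4: fire t1:  (A=2, B=2, C=5, D=2, E=10, F=3) → (A=4, B=2, C=5, D=2, E=12, F=3)
step 5: fire t1:  (A=4, B=2, C=5, D=2, E=12, F=3) → (A=6, B=2, C=5, D=2, E=14, F=3)
step 6: fire t1:  (A=6, B=2, C=5, D=2, E=14, F=3) → (A=8, B=2, C=5, D=2, E=16, F=3)
step 7: fire t1:  (A=8, B=2, C=5, D=2, E=16, F=3) → (A=10, B=2, C=5, D=2, E=18, F=3)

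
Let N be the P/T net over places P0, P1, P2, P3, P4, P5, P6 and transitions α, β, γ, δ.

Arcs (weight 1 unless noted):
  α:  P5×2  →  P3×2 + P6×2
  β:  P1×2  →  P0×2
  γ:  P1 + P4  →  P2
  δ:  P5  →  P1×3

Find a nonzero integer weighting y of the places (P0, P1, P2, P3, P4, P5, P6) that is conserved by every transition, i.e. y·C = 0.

y = (P0:0, P1:0, P2:1, P3:0, P4:1, P5:0, P6:0)

Incidence matrix C (rows=places, cols=transitions):
        α    β    γ    δ
   P0   0    2    0    0
   P1   0   -2   -1    3
   P2   0    0    1    0
   P3   2    0    0    0
   P4   0    0   -1    0
   P5  -2    0    0   -1
   P6   2    0    0    0

Candidate y = [0, 0, 1, 0, 1, 0, 0]; check y·C column-wise:
  col α: 1·0 + 0·2 + 1·0 + 0·-2 + 0·2 = 0
  col β: 0·2 + 0·-2 + 1·0 + 1·0 = 0
  col γ: 0·-1 + 1·1 + 1·-1 = 0
  col δ: 0·3 + 1·0 + 1·0 + 0·-1 = 0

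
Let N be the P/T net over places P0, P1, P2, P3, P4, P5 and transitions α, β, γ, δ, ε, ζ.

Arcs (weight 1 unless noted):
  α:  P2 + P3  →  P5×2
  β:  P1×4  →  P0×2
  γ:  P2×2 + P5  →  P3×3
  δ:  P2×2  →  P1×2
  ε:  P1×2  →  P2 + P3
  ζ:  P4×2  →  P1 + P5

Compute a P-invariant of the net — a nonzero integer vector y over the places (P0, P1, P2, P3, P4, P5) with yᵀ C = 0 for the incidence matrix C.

y = (P0:2, P1:1, P2:1, P3:1, P4:1, P5:1)

Incidence matrix C (rows=places, cols=transitions):
        α    β    γ    δ    ε    ζ
   P0   0    2    0    0    0    0
   P1   0   -4    0    2   -2    1
   P2  -1    0   -2   -2    1    0
   P3  -1    0    3    0    1    0
   P4   0    0    0    0    0   -2
   P5   2    0   -1    0    0    1

Candidate y = [2, 1, 1, 1, 1, 1]; check y·C column-wise:
  col α: 2·0 + 1·0 + 1·-1 + 1·-1 + 1·0 + 1·2 = 0
  col β: 2·2 + 1·-4 + 1·0 + 1·0 + 1·0 + 1·0 = 0
  col γ: 2·0 + 1·0 + 1·-2 + 1·3 + 1·0 + 1·-1 = 0
  col δ: 2·0 + 1·2 + 1·-2 + 1·0 + 1·0 + 1·0 = 0
  col ε: 2·0 + 1·-2 + 1·1 + 1·1 + 1·0 + 1·0 = 0
  col ζ: 2·0 + 1·1 + 1·0 + 1·0 + 1·-2 + 1·1 = 0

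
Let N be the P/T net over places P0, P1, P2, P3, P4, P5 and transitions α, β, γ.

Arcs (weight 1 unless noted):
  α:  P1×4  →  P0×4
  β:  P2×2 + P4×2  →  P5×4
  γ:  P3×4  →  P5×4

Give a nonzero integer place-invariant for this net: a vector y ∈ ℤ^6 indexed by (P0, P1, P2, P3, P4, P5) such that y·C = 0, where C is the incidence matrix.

y = (P0:1, P1:1, P2:0, P3:0, P4:0, P5:0)

Incidence matrix C (rows=places, cols=transitions):
        α    β    γ
   P0   4    0    0
   P1  -4    0    0
   P2   0   -2    0
   P3   0    0   -4
   P4   0   -2    0
   P5   0    4    4

Candidate y = [1, 1, 0, 0, 0, 0]; check y·C column-wise:
  col α: 1·4 + 1·-4 = 0
  col β: 1·0 + 1·0 + 0·-2 + 0·-2 + 0·4 = 0
  col γ: 1·0 + 1·0 + 0·-4 + 0·4 = 0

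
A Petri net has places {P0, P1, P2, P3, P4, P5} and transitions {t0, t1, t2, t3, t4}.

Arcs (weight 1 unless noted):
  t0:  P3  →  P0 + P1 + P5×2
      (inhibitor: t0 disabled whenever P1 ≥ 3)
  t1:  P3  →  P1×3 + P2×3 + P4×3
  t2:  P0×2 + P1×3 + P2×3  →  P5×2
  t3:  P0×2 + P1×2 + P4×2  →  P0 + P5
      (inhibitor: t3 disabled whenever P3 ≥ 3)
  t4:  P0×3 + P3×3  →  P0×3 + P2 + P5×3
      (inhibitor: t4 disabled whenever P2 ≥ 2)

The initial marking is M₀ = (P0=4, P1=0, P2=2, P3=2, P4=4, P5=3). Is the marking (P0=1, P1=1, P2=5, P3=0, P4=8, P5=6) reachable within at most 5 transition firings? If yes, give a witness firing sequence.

YES — reachable via ⟨t1, t1, t2, t3⟩ (4 firings)

step 1: fire t1:  (P0=4, P1=0, P2=2, P3=2, P4=4, P5=3) → (P0=4, P1=3, P2=5, P3=1, P4=7, P5=3)
step 2: fire t1:  (P0=4, P1=3, P2=5, P3=1, P4=7, P5=3) → (P0=4, P1=6, P2=8, P3=0, P4=10, P5=3)
step 3: fire t2:  (P0=4, P1=6, P2=8, P3=0, P4=10, P5=3) → (P0=2, P1=3, P2=5, P3=0, P4=10, P5=5)
step 4: fire t3:  (P0=2, P1=3, P2=5, P3=0, P4=10, P5=5) → (P0=1, P1=1, P2=5, P3=0, P4=8, P5=6)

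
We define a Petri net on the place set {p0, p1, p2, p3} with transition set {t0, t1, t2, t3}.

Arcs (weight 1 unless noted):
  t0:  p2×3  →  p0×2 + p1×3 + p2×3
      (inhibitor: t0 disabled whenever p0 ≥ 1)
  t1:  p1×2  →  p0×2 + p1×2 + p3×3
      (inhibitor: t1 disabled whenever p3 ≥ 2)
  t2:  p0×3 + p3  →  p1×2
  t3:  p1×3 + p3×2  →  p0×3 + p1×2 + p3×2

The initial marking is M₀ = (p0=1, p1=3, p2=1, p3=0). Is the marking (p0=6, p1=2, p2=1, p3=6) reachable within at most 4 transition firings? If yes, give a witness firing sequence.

depth 0: 1 marking
depth 1: 2 markings reached so far
depth 2: 4 markings reached so far
depth 3: 5 markings reached so far
depth 4: 7 markings reached so far
target is not among the 7 markings reachable within 4 steps

NO — not reachable within 4 firings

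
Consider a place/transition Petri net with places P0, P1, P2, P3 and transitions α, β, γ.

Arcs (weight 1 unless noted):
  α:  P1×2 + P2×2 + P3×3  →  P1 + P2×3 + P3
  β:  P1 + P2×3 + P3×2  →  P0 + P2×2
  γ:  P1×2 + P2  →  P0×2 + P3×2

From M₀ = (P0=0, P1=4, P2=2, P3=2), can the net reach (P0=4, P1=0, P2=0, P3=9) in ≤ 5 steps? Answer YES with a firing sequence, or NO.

depth 0: 1 marking
depth 1: 2 markings reached so far
depth 2: 3 markings reached so far
depth 3: 3 markings reached so far
(frontier empty at depth 3; search complete)
target is not among the 3 markings reachable within 5 steps

NO — not reachable within 5 firings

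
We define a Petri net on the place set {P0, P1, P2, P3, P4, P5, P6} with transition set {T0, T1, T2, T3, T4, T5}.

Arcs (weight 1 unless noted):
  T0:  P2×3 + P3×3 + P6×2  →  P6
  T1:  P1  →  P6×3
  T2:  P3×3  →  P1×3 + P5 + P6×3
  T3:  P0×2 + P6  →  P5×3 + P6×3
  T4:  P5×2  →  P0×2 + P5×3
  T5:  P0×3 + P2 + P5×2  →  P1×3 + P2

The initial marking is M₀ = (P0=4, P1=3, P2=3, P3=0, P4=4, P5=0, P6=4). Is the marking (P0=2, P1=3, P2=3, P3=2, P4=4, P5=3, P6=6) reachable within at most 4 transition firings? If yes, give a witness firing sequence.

depth 0: 1 marking
depth 1: 3 markings reached so far
depth 2: 7 markings reached so far
depth 3: 14 markings reached so far
depth 4: 24 markings reached so far
target is not among the 24 markings reachable within 4 steps

NO — not reachable within 4 firings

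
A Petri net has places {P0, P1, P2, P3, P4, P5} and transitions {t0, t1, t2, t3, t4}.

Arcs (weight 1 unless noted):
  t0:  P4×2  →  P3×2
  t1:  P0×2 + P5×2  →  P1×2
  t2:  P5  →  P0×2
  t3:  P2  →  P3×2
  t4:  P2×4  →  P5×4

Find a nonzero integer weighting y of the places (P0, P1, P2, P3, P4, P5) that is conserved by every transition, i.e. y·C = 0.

Incidence matrix C (rows=places, cols=transitions):
       t0   t1   t2   t3   t4
   P0   0   -2    2    0    0
   P1   0    2    0    0    0
   P2   0    0    0   -1   -4
   P3   2    0    0    2    0
   P4  -2    0    0    0    0
   P5   0   -2   -1    0    4

Candidate y = [1, 3, 2, 1, 1, 2]; check y·C column-wise:
  col t0: 1·0 + 3·0 + 2·0 + 1·2 + 1·-2 + 2·0 = 0
  col t1: 1·-2 + 3·2 + 2·0 + 1·0 + 1·0 + 2·-2 = 0
  col t2: 1·2 + 3·0 + 2·0 + 1·0 + 1·0 + 2·-1 = 0
  col t3: 1·0 + 3·0 + 2·-1 + 1·2 + 1·0 + 2·0 = 0
  col t4: 1·0 + 3·0 + 2·-4 + 1·0 + 1·0 + 2·4 = 0

y = (P0:1, P1:3, P2:2, P3:1, P4:1, P5:2)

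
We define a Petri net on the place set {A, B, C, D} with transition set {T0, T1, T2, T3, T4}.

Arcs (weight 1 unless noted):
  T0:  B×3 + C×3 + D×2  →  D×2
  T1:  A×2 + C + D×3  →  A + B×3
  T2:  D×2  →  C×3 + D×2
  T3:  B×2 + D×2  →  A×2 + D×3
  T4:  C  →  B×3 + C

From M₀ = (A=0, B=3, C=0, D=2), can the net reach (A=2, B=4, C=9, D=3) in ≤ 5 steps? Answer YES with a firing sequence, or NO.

step 1: fire T2:  (A=0, B=3, C=0, D=2) → (A=0, B=3, C=3, D=2)
step 2: fire T2:  (A=0, B=3, C=3, D=2) → (A=0, B=3, C=6, D=2)
step 3: fire T2:  (A=0, B=3, C=6, D=2) → (A=0, B=3, C=9, D=2)
step 4: fire T3:  (A=0, B=3, C=9, D=2) → (A=2, B=1, C=9, D=3)
step 5: fire T4:  (A=2, B=1, C=9, D=3) → (A=2, B=4, C=9, D=3)

YES — reachable via ⟨T2, T2, T2, T3, T4⟩ (5 firings)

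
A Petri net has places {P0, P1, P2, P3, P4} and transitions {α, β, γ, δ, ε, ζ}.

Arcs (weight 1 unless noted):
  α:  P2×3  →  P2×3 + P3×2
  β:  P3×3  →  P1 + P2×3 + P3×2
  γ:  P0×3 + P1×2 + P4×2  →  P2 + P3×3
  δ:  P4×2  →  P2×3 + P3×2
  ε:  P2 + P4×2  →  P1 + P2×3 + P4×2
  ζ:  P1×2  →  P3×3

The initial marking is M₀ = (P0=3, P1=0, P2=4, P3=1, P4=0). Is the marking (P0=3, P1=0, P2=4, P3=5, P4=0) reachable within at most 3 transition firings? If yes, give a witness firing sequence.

YES — reachable via ⟨α, α⟩ (2 firings)

step 1: fire α:  (P0=3, P1=0, P2=4, P3=1, P4=0) → (P0=3, P1=0, P2=4, P3=3, P4=0)
step 2: fire α:  (P0=3, P1=0, P2=4, P3=3, P4=0) → (P0=3, P1=0, P2=4, P3=5, P4=0)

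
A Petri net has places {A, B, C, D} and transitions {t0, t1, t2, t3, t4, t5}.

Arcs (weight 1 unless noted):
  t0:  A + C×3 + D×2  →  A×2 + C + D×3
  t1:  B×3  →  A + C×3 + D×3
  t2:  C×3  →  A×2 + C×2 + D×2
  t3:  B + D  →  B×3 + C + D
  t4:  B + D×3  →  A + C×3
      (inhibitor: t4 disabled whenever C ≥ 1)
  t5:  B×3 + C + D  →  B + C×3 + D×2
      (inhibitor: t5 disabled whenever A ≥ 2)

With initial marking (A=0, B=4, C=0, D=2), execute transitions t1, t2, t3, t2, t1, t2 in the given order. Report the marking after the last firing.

(A=8, B=0, C=4, D=14)

step 1: fire t1:  (A=0, B=4, C=0, D=2) → (A=1, B=1, C=3, D=5)
step 2: fire t2:  (A=1, B=1, C=3, D=5) → (A=3, B=1, C=2, D=7)
step 3: fire t3:  (A=3, B=1, C=2, D=7) → (A=3, B=3, C=3, D=7)
step 4: fire t2:  (A=3, B=3, C=3, D=7) → (A=5, B=3, C=2, D=9)
step 5: fire t1:  (A=5, B=3, C=2, D=9) → (A=6, B=0, C=5, D=12)
step 6: fire t2:  (A=6, B=0, C=5, D=12) → (A=8, B=0, C=4, D=14)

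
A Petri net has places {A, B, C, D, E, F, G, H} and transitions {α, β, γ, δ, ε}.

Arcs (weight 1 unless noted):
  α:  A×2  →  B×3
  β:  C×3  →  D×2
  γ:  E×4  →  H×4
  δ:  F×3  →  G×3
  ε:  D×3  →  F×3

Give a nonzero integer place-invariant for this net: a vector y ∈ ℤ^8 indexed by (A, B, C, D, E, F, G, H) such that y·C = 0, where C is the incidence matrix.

y = (A:3, B:2, C:0, D:0, E:0, F:0, G:0, H:0)

Incidence matrix C (rows=places, cols=transitions):
        α    β    γ    δ    ε
    A  -2    0    0    0    0
    B   3    0    0    0    0
    C   0   -3    0    0    0
    D   0    2    0    0   -3
    E   0    0   -4    0    0
    F   0    0    0   -3    3
    G   0    0    0    3    0
    H   0    0    4    0    0

Candidate y = [3, 2, 0, 0, 0, 0, 0, 0]; check y·C column-wise:
  col α: 3·-2 + 2·3 = 0
  col β: 3·0 + 2·0 + 0·-3 + 0·2 = 0
  col γ: 3·0 + 2·0 + 0·-4 + 0·4 = 0
  col δ: 3·0 + 2·0 + 0·-3 + 0·3 = 0
  col ε: 3·0 + 2·0 + 0·-3 + 0·3 = 0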